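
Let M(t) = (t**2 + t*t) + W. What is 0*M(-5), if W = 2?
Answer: 0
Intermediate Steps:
M(t) = 2 + 2*t**2 (M(t) = (t**2 + t*t) + 2 = (t**2 + t**2) + 2 = 2*t**2 + 2 = 2 + 2*t**2)
0*M(-5) = 0*(2 + 2*(-5)**2) = 0*(2 + 2*25) = 0*(2 + 50) = 0*52 = 0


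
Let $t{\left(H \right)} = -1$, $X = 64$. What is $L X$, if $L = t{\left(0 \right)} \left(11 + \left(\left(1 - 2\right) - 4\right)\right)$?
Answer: $-384$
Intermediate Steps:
$L = -6$ ($L = - (11 + \left(\left(1 - 2\right) - 4\right)) = - (11 - 5) = \left(-1\right) 6 = -6$)
$L X = \left(-6\right) 64 = -384$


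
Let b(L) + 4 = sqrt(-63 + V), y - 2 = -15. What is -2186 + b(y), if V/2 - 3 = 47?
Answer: -2190 + sqrt(37) ≈ -2183.9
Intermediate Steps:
y = -13 (y = 2 - 15 = -13)
V = 100 (V = 6 + 2*47 = 6 + 94 = 100)
b(L) = -4 + sqrt(37) (b(L) = -4 + sqrt(-63 + 100) = -4 + sqrt(37))
-2186 + b(y) = -2186 + (-4 + sqrt(37)) = -2190 + sqrt(37)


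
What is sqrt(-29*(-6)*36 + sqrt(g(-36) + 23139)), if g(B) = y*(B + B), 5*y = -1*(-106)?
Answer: sqrt(156600 + 15*sqrt(60035))/5 ≈ 80.069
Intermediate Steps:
y = 106/5 (y = (-1*(-106))/5 = (1/5)*106 = 106/5 ≈ 21.200)
g(B) = 212*B/5 (g(B) = 106*(B + B)/5 = 106*(2*B)/5 = 212*B/5)
sqrt(-29*(-6)*36 + sqrt(g(-36) + 23139)) = sqrt(-29*(-6)*36 + sqrt((212/5)*(-36) + 23139)) = sqrt(174*36 + sqrt(-7632/5 + 23139)) = sqrt(6264 + sqrt(108063/5)) = sqrt(6264 + 3*sqrt(60035)/5)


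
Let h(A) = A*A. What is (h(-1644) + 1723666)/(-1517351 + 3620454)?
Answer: 4426402/2103103 ≈ 2.1047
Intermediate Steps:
h(A) = A**2
(h(-1644) + 1723666)/(-1517351 + 3620454) = ((-1644)**2 + 1723666)/(-1517351 + 3620454) = (2702736 + 1723666)/2103103 = 4426402*(1/2103103) = 4426402/2103103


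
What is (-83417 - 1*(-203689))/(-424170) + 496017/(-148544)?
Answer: -114130607429/31503954240 ≈ -3.6227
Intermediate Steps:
(-83417 - 1*(-203689))/(-424170) + 496017/(-148544) = (-83417 + 203689)*(-1/424170) + 496017*(-1/148544) = 120272*(-1/424170) - 496017/148544 = -60136/212085 - 496017/148544 = -114130607429/31503954240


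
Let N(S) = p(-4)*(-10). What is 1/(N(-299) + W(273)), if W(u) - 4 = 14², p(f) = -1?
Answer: 1/210 ≈ 0.0047619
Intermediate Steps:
W(u) = 200 (W(u) = 4 + 14² = 4 + 196 = 200)
N(S) = 10 (N(S) = -1*(-10) = 10)
1/(N(-299) + W(273)) = 1/(10 + 200) = 1/210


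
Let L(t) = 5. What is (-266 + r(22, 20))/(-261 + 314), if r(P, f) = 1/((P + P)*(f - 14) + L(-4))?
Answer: -71553/14257 ≈ -5.0188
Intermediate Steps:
r(P, f) = 1/(5 + 2*P*(-14 + f)) (r(P, f) = 1/((P + P)*(f - 14) + 5) = 1/((2*P)*(-14 + f) + 5) = 1/(2*P*(-14 + f) + 5) = 1/(5 + 2*P*(-14 + f)))
(-266 + r(22, 20))/(-261 + 314) = (-266 + 1/(5 - 28*22 + 2*22*20))/(-261 + 314) = (-266 + 1/(5 - 616 + 880))/53 = (-266 + 1/269)*(1/53) = -71553/269*1/53 = -71553/14257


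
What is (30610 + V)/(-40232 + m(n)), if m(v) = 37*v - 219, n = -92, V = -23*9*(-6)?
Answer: -31852/43855 ≈ -0.72630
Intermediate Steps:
V = 1242 (V = -207*(-6) = 1242)
m(v) = -219 + 37*v
(30610 + V)/(-40232 + m(n)) = (30610 + 1242)/(-40232 + (-219 + 37*(-92))) = 31852/(-40232 + (-219 - 3404)) = 31852/(-40232 - 3623) = 31852/(-43855) = 31852*(-1/43855) = -31852/43855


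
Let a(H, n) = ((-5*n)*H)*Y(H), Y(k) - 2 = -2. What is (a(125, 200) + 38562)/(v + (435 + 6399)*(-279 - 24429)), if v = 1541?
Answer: -38562/168852931 ≈ -0.00022838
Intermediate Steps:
Y(k) = 0 (Y(k) = 2 - 2 = 0)
a(H, n) = 0 (a(H, n) = ((-5*n)*H)*0 = -5*H*n*0 = 0)
(a(125, 200) + 38562)/(v + (435 + 6399)*(-279 - 24429)) = (0 + 38562)/(1541 + (435 + 6399)*(-279 - 24429)) = 38562/(1541 + 6834*(-24708)) = 38562/(1541 - 168854472) = 38562/(-168852931) = 38562*(-1/168852931) = -38562/168852931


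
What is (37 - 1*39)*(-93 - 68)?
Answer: 322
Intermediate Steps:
(37 - 1*39)*(-93 - 68) = (37 - 39)*(-161) = -2*(-161) = 322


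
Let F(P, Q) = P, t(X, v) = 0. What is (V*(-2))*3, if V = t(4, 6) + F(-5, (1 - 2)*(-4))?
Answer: 30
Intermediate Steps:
V = -5 (V = 0 - 5 = -5)
(V*(-2))*3 = -5*(-2)*3 = 10*3 = 30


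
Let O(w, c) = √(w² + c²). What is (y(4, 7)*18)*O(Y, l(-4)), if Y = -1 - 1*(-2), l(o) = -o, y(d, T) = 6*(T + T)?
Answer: 1512*√17 ≈ 6234.1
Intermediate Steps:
y(d, T) = 12*T (y(d, T) = 6*(2*T) = 12*T)
Y = 1 (Y = -1 + 2 = 1)
O(w, c) = √(c² + w²)
(y(4, 7)*18)*O(Y, l(-4)) = ((12*7)*18)*√((-1*(-4))² + 1²) = (84*18)*√(4² + 1) = 1512*√(16 + 1) = 1512*√17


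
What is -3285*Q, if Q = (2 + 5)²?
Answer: -160965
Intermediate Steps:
Q = 49 (Q = 7² = 49)
-3285*Q = -3285*49 = -160965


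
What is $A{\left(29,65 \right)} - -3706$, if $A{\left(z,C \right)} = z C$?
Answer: $5591$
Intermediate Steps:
$A{\left(z,C \right)} = C z$
$A{\left(29,65 \right)} - -3706 = 65 \cdot 29 - -3706 = 1885 + 3706 = 5591$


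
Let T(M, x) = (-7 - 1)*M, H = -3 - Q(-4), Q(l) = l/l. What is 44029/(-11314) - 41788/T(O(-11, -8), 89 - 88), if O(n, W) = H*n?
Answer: 57161403/497816 ≈ 114.82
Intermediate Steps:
Q(l) = 1
H = -4 (H = -3 - 1*1 = -3 - 1 = -4)
O(n, W) = -4*n
T(M, x) = -8*M
44029/(-11314) - 41788/T(O(-11, -8), 89 - 88) = 44029/(-11314) - 41788/((-(-32)*(-11))) = 44029*(-1/11314) - 41788/((-8*44)) = -44029/11314 - 41788/(-352) = -44029/11314 - 41788*(-1/352) = -44029/11314 + 10447/88 = 57161403/497816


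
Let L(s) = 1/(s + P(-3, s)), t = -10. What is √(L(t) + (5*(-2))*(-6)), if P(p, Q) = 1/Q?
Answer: 55*√202/101 ≈ 7.7396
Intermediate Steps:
L(s) = 1/(s + 1/s)
√(L(t) + (5*(-2))*(-6)) = √(-10/(1 + (-10)²) + (5*(-2))*(-6)) = √(-10/(1 + 100) - 10*(-6)) = √(-10/101 + 60) = √(6050/101) = 55*√202/101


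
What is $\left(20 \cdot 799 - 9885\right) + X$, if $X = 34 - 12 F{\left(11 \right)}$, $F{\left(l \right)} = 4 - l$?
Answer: $6213$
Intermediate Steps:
$X = 118$ ($X = 34 - 12 \left(4 - 11\right) = 34 - -84 = 34 + 84 = 118$)
$\left(20 \cdot 799 - 9885\right) + X = \left(20 \cdot 799 - 9885\right) + 118 = \left(15980 - 9885\right) + 118 = 6095 + 118 = 6213$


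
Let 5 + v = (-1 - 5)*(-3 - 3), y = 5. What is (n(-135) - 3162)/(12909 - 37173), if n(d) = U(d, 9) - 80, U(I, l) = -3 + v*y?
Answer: 515/4044 ≈ 0.12735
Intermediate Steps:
v = 31 (v = -5 + (-1 - 5)*(-3 - 3) = -5 - 6*(-6) = -5 + 36 = 31)
U(I, l) = 152 (U(I, l) = -3 + 31*5 = -3 + 155 = 152)
n(d) = 72 (n(d) = 152 - 80 = 72)
(n(-135) - 3162)/(12909 - 37173) = (72 - 3162)/(12909 - 37173) = -3090/(-24264) = -3090*(-1/24264) = 515/4044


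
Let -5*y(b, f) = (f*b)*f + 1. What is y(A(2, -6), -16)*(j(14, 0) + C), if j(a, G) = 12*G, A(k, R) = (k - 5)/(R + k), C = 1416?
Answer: -273288/5 ≈ -54658.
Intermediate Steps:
A(k, R) = (-5 + k)/(R + k)
y(b, f) = -1/5 - b*f**2/5 (y(b, f) = -((f*b)*f + 1)/5 = -((b*f)*f + 1)/5 = -(b*f**2 + 1)/5 = -(1 + b*f**2)/5 = -1/5 - b*f**2/5)
y(A(2, -6), -16)*(j(14, 0) + C) = (-1/5 - 1/5*(-5 + 2)/(-6 + 2)*(-16)**2)*(12*0 + 1416) = (-1/5 - 1/5*-3/(-4)*256)*(0 + 1416) = (-1/5 - 1/5*(-1/4*(-3))*256)*1416 = (-1/5 - 1/5*3/4*256)*1416 = (-1/5 - 192/5)*1416 = -193/5*1416 = -273288/5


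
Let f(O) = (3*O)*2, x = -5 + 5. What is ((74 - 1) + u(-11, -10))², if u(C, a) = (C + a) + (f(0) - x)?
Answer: 2704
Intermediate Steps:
x = 0
f(O) = 6*O
u(C, a) = C + a (u(C, a) = (C + a) + (6*0 - 1*0) = (C + a) + (0 + 0) = (C + a) + 0 = C + a)
((74 - 1) + u(-11, -10))² = ((74 - 1) + (-11 - 10))² = (73 - 21)² = 52² = 2704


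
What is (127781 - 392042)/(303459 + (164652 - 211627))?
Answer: -264261/256484 ≈ -1.0303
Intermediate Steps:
(127781 - 392042)/(303459 + (164652 - 211627)) = -264261/(303459 - 46975) = -264261/256484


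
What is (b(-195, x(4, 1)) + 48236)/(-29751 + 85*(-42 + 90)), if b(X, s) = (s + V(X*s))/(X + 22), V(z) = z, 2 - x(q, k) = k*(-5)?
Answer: -2782062/1480361 ≈ -1.8793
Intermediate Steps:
x(q, k) = 2 + 5*k (x(q, k) = 2 - k*(-5) = 2 - (-5)*k = 2 + 5*k)
b(X, s) = (s + X*s)/(22 + X) (b(X, s) = (s + X*s)/(X + 22) = (s + X*s)/(22 + X))
(b(-195, x(4, 1)) + 48236)/(-29751 + 85*(-42 + 90)) = ((2 + 5*1)*(1 - 195)/(22 - 195) + 48236)/(-29751 + 85*(-42 + 90)) = ((2 + 5)*(-194)/(-173) + 48236)/(-29751 + 85*48) = (7*(-1/173)*(-194) + 48236)/(-29751 + 4080) = (1358/173 + 48236)/(-25671) = (8346186/173)*(-1/25671) = -2782062/1480361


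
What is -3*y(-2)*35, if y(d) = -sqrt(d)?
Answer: 105*I*sqrt(2) ≈ 148.49*I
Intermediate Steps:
-3*y(-2)*35 = -(-3)*sqrt(-2)*35 = -(-3)*I*sqrt(2)*35 = (3*I*sqrt(2))*35 = 105*I*sqrt(2)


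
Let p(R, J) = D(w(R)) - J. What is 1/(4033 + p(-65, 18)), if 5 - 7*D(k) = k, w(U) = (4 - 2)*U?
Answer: 7/28240 ≈ 0.00024788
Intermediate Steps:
w(U) = 2*U
D(k) = 5/7 - k/7
p(R, J) = 5/7 - J - 2*R/7 (p(R, J) = (5/7 - 2*R/7) - J = 5/7 - J - 2*R/7)
1/(4033 + p(-65, 18)) = 1/(4033 + (5/7 - 1*18 - 2/7*(-65))) = 1/(4033 + (5/7 - 18 + 130/7)) = 1/(4033 + 9/7) = 1/(28240/7) = 7/28240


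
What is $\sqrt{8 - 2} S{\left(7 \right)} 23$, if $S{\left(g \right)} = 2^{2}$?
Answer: $92 \sqrt{6} \approx 225.35$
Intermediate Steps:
$S{\left(g \right)} = 4$
$\sqrt{8 - 2} S{\left(7 \right)} 23 = \sqrt{8 - 2} \cdot 4 \cdot 23 = \sqrt{6} \cdot 4 \cdot 23 = 4 \sqrt{6} \cdot 23 = 92 \sqrt{6}$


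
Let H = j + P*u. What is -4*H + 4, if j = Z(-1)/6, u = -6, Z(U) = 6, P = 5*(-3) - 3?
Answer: -432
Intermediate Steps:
P = -18 (P = -15 - 3 = -18)
j = 1 (j = 6/6 = 6*(⅙) = 1)
H = 109 (H = 1 - 18*(-6) = 1 + 108 = 109)
-4*H + 4 = -4*109 + 4 = -436 + 4 = -432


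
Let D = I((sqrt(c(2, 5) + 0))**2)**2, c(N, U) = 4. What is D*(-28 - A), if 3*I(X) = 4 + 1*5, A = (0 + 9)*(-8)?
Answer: 396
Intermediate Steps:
A = -72 (A = 9*(-8) = -72)
I(X) = 3 (I(X) = (4 + 1*5)/3 = (4 + 5)/3 = (1/3)*9 = 3)
D = 9 (D = 3**2 = 9)
D*(-28 - A) = 9*(-28 - 1*(-72)) = 9*(-28 + 72) = 9*44 = 396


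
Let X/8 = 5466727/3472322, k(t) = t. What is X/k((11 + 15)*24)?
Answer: 780961/38691588 ≈ 0.020184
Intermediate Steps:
X = 3123844/248023 (X = 8*(5466727/3472322) = 8*(5466727*(1/3472322)) = 8*(780961/496046) = 3123844/248023 ≈ 12.595)
X/k((11 + 15)*24) = 3123844/(248023*(((11 + 15)*24))) = 3123844/(248023*((26*24))) = (3123844/248023)/624 = (3123844/248023)*(1/624) = 780961/38691588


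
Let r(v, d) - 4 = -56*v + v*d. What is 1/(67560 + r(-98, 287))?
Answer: 1/44926 ≈ 2.2259e-5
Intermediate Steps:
r(v, d) = 4 - 56*v + d*v (r(v, d) = 4 + (-56*v + v*d) = 4 + (-56*v + d*v) = 4 - 56*v + d*v)
1/(67560 + r(-98, 287)) = 1/(67560 + (4 - 56*(-98) + 287*(-98))) = 1/(67560 + (4 + 5488 - 28126)) = 1/(67560 - 22634) = 1/44926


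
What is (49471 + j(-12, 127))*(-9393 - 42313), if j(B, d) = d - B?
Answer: -2565134660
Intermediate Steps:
(49471 + j(-12, 127))*(-9393 - 42313) = (49471 + (127 - 1*(-12)))*(-9393 - 42313) = (49471 + (127 + 12))*(-51706) = (49471 + 139)*(-51706) = 49610*(-51706) = -2565134660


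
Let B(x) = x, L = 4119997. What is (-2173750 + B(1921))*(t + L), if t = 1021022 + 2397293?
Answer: -16371924612648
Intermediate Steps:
t = 3418315
(-2173750 + B(1921))*(t + L) = (-2173750 + 1921)*(3418315 + 4119997) = -2171829*7538312 = -16371924612648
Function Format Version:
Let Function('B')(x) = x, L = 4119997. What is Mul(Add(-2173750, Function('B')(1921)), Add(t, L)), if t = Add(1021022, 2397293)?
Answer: -16371924612648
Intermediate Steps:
t = 3418315
Mul(Add(-2173750, Function('B')(1921)), Add(t, L)) = Mul(Add(-2173750, 1921), Add(3418315, 4119997)) = Mul(-2171829, 7538312) = -16371924612648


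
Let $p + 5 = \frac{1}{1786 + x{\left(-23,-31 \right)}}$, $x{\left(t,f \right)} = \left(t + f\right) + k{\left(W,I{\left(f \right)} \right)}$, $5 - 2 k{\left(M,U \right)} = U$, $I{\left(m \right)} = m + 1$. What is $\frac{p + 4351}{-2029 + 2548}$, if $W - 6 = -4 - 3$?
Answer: $\frac{15206656}{1815981} \approx 8.3738$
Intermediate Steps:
$I{\left(m \right)} = 1 + m$
$W = -1$ ($W = 6 - 7 = -1$)
$k{\left(M,U \right)} = \frac{5}{2} - \frac{U}{2}$
$x{\left(t,f \right)} = 2 + t + \frac{f}{2}$ ($x{\left(t,f \right)} = \left(t + f\right) - \left(- \frac{5}{2} + \frac{1 + f}{2}\right) = \left(f + t\right) + \left(\frac{5}{2} - \left(\frac{1}{2} + \frac{f}{2}\right)\right) = \left(f + t\right) - \left(-2 + \frac{f}{2}\right) = 2 + t + \frac{f}{2}$)
$p = - \frac{17493}{3499}$ ($p = -5 + \frac{1}{1786 + \left(2 - 23 + \frac{1}{2} \left(-31\right)\right)} = -5 + \frac{1}{1786 - \frac{73}{2}} = -5 + \frac{1}{\frac{3499}{2}} = -5 + \frac{2}{3499} = - \frac{17493}{3499} \approx -4.9994$)
$\frac{p + 4351}{-2029 + 2548} = \frac{- \frac{17493}{3499} + 4351}{-2029 + 2548} = \frac{15206656}{3499 \cdot 519} = \frac{15206656}{3499} \cdot \frac{1}{519} = \frac{15206656}{1815981}$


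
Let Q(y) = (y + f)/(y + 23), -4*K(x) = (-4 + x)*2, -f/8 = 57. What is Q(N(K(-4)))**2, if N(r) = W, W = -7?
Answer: 214369/256 ≈ 837.38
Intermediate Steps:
f = -456 (f = -8*57 = -456)
K(x) = 2 - x/2 (K(x) = -(-4 + x)*2/4 = -(-8 + 2*x)/4 = 2 - x/2)
N(r) = -7
Q(y) = (-456 + y)/(23 + y) (Q(y) = (y - 456)/(y + 23) = (-456 + y)/(23 + y))
Q(N(K(-4)))**2 = ((-456 - 7)/(23 - 7))**2 = (-463/16)**2 = 214369/256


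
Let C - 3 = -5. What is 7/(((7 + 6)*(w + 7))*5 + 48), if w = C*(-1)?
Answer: 7/633 ≈ 0.011058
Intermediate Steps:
C = -2 (C = 3 - 5 = -2)
w = 2 (w = -2*(-1) = 2)
7/(((7 + 6)*(w + 7))*5 + 48) = 7/(((7 + 6)*(2 + 7))*5 + 48) = 7/((13*9)*5 + 48) = 7/(117*5 + 48) = 7/(585 + 48) = 7/633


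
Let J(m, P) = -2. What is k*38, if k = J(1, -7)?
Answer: -76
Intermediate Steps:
k = -2
k*38 = -2*38 = -76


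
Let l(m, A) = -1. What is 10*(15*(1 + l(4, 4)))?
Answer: 0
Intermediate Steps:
10*(15*(1 + l(4, 4))) = 10*(15*(1 - 1)) = 10*(15*0) = 10*0 = 0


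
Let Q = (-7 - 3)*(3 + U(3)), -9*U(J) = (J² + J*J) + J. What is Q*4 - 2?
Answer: -86/3 ≈ -28.667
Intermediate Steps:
U(J) = -2*J²/9 - J/9 (U(J) = -((J² + J*J) + J)/9 = -((J² + J²) + J)/9 = -(2*J² + J)/9 = -(J + 2*J²)/9 = -2*J²/9 - J/9)
Q = -20/3 (Q = (-7 - 3)*(3 - ⅑*3*(1 + 2*3)) = -10*(3 - ⅑*3*(1 + 6)) = -10*(3 - ⅑*3*7) = -10*(3 - 7/3) = -10*⅔ = -20/3 ≈ -6.6667)
Q*4 - 2 = -20/3*4 - 2 = -80/3 - 2 = -86/3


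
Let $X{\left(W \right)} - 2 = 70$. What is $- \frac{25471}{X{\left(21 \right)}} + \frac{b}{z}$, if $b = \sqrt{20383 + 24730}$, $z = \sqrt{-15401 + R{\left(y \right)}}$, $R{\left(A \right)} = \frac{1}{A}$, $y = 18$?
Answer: $- \frac{25471}{72} - \frac{3 i \sqrt{25012181042}}{277217} \approx -353.76 - 1.7115 i$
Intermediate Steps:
$X{\left(W \right)} = 72$ ($X{\left(W \right)} = 2 + 70 = 72$)
$z = \frac{i \sqrt{554434}}{6}$ ($z = \sqrt{-15401 + \frac{1}{18}} = \sqrt{- \frac{277217}{18}} = \frac{i \sqrt{554434}}{6} \approx 124.1 i$)
$b = \sqrt{45113} \approx 212.4$
$- \frac{25471}{X{\left(21 \right)}} + \frac{b}{z} = - \frac{25471}{72} + \frac{\sqrt{45113}}{\frac{1}{6} i \sqrt{554434}} = \left(-25471\right) \frac{1}{72} + \sqrt{45113} \left(- \frac{3 i \sqrt{554434}}{277217}\right) = - \frac{25471}{72} - \frac{3 i \sqrt{25012181042}}{277217}$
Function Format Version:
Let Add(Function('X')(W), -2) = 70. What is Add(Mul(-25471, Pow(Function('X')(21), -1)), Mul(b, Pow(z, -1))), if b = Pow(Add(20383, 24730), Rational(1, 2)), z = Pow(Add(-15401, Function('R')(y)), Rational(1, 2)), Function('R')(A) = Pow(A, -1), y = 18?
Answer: Add(Rational(-25471, 72), Mul(Rational(-3, 277217), I, Pow(25012181042, Rational(1, 2)))) ≈ Add(-353.76, Mul(-1.7115, I))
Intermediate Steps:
Function('X')(W) = 72 (Function('X')(W) = Add(2, 70) = 72)
z = Mul(Rational(1, 6), I, Pow(554434, Rational(1, 2))) (z = Pow(Add(-15401, Pow(18, -1)), Rational(1, 2)) = Pow(Add(-15401, Rational(1, 18)), Rational(1, 2)) = Pow(Rational(-277217, 18), Rational(1, 2)) = Mul(Rational(1, 6), I, Pow(554434, Rational(1, 2))) ≈ Mul(124.10, I))
b = Pow(45113, Rational(1, 2)) ≈ 212.40
Add(Mul(-25471, Pow(Function('X')(21), -1)), Mul(b, Pow(z, -1))) = Add(Mul(-25471, Pow(72, -1)), Mul(Pow(45113, Rational(1, 2)), Pow(Mul(Rational(1, 6), I, Pow(554434, Rational(1, 2))), -1))) = Add(Mul(-25471, Rational(1, 72)), Mul(Pow(45113, Rational(1, 2)), Mul(Rational(-3, 277217), I, Pow(554434, Rational(1, 2))))) = Add(Rational(-25471, 72), Mul(Rational(-3, 277217), I, Pow(25012181042, Rational(1, 2))))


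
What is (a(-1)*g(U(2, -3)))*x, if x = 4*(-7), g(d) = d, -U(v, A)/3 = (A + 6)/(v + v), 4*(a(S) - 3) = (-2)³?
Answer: 63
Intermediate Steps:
a(S) = 1 (a(S) = 3 + (¼)*(-2)³ = 3 + (¼)*(-8) = 3 - 2 = 1)
U(v, A) = -3*(6 + A)/(2*v) (U(v, A) = -3*(A + 6)/(v + v) = -3*(6 + A)/(2*v))
x = -28
(a(-1)*g(U(2, -3)))*x = (1*((3/2)*(-6 - 1*(-3))/2))*(-28) = (1*((3/2)*(½)*(-6 + 3)))*(-28) = (1*((3/2)*(½)*(-3)))*(-28) = (1*(-9/4))*(-28) = -9/4*(-28) = 63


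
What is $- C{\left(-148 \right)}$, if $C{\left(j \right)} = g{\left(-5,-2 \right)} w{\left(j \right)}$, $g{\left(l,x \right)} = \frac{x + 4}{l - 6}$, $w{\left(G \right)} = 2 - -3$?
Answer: $\frac{10}{11} \approx 0.90909$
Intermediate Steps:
$w{\left(G \right)} = 5$ ($w{\left(G \right)} = 2 + 3 = 5$)
$g{\left(l,x \right)} = \frac{4 + x}{-6 + l}$
$C{\left(j \right)} = - \frac{10}{11}$ ($C{\left(j \right)} = \frac{4 - 2}{-6 - 5} \cdot 5 = \frac{1}{-11} \cdot 2 \cdot 5 = \left(- \frac{1}{11}\right) 2 \cdot 5 = \left(- \frac{2}{11}\right) 5 = - \frac{10}{11}$)
$- C{\left(-148 \right)} = \left(-1\right) \left(- \frac{10}{11}\right) = \frac{10}{11}$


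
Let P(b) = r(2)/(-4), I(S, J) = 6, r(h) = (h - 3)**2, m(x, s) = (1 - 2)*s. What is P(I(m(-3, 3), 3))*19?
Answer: -19/4 ≈ -4.7500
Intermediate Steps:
m(x, s) = -s
r(h) = (-3 + h)**2
P(b) = -1/4 (P(b) = (-3 + 2)**2/(-4) = (-1)**2*(-1/4) = 1*(-1/4) = -1/4)
P(I(m(-3, 3), 3))*19 = -1/4*19 = -19/4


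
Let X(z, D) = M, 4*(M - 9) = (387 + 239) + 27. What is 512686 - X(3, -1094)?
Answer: 2050055/4 ≈ 5.1251e+5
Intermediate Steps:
M = 689/4 (M = 9 + ((387 + 239) + 27)/4 = 9 + (626 + 27)/4 = 9 + (1/4)*653 = 9 + 653/4 = 689/4 ≈ 172.25)
X(z, D) = 689/4
512686 - X(3, -1094) = 512686 - 1*689/4 = 512686 - 689/4 = 2050055/4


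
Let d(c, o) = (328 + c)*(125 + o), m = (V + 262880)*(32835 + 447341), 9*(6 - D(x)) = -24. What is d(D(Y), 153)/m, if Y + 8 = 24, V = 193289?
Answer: 70195/164281054308 ≈ 4.2729e-7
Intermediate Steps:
Y = 16 (Y = -8 + 24 = 16)
D(x) = 26/3 (D(x) = 6 - ⅑*(-24) = 6 + 8/3 = 26/3)
m = 219041405744 (m = (193289 + 262880)*(32835 + 447341) = 456169*480176 = 219041405744)
d(c, o) = (125 + o)*(328 + c)
d(D(Y), 153)/m = (41000 + 125*(26/3) + 328*153 + (26/3)*153)/219041405744 = (41000 + 3250/3 + 50184 + 1326)*(1/219041405744) = (280780/3)*(1/219041405744) = 70195/164281054308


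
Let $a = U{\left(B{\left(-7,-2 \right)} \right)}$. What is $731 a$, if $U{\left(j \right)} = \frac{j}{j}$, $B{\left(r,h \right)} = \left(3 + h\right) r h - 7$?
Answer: $731$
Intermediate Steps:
$B{\left(r,h \right)} = -7 + h r \left(3 + h\right)$ ($B{\left(r,h \right)} = r \left(3 + h\right) h - 7 = h r \left(3 + h\right) - 7 = -7 + h r \left(3 + h\right)$)
$U{\left(j \right)} = 1$
$a = 1$
$731 a = 731 \cdot 1 = 731$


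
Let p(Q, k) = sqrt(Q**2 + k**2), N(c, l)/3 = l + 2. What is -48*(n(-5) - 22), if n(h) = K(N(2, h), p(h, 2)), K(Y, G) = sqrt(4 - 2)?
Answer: 1056 - 48*sqrt(2) ≈ 988.12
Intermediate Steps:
N(c, l) = 6 + 3*l (N(c, l) = 3*(l + 2) = 3*(2 + l) = 6 + 3*l)
K(Y, G) = sqrt(2)
n(h) = sqrt(2)
-48*(n(-5) - 22) = -48*(sqrt(2) - 22) = -48*(-22 + sqrt(2)) = 1056 - 48*sqrt(2)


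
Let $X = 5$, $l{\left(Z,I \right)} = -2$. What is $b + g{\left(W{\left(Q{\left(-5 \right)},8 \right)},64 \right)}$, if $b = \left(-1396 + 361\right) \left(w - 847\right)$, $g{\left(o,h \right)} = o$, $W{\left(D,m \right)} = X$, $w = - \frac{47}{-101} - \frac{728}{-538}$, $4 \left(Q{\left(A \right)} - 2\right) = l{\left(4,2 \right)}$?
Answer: $\frac{23766567605}{27169} \approx 8.7477 \cdot 10^{5}$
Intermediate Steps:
$Q{\left(A \right)} = \frac{3}{2}$ ($Q{\left(A \right)} = 2 + \frac{1}{4} \left(-2\right) = 2 - \frac{1}{2} = \frac{3}{2}$)
$w = \frac{49407}{27169}$ ($w = \left(-47\right) \left(- \frac{1}{101}\right) - - \frac{364}{269} = \frac{47}{101} + \frac{364}{269} = \frac{49407}{27169} \approx 1.8185$)
$W{\left(D,m \right)} = 5$
$b = \frac{23766431760}{27169}$ ($b = \left(-1396 + 361\right) \left(\frac{49407}{27169} - 847\right) = \left(-1035\right) \left(- \frac{22962736}{27169}\right) = \frac{23766431760}{27169} \approx 8.7476 \cdot 10^{5}$)
$b + g{\left(W{\left(Q{\left(-5 \right)},8 \right)},64 \right)} = \frac{23766431760}{27169} + 5 = \frac{23766567605}{27169}$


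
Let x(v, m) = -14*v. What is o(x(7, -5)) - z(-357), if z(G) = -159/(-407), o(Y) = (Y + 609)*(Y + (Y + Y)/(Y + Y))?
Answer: -20173928/407 ≈ -49567.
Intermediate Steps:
o(Y) = (1 + Y)*(609 + Y) (o(Y) = (609 + Y)*(Y + (2*Y)/((2*Y))) = (609 + Y)*(Y + (2*Y)*(1/(2*Y))) = (609 + Y)*(Y + 1) = (609 + Y)*(1 + Y) = (1 + Y)*(609 + Y))
z(G) = 159/407 (z(G) = -159*(-1/407) = 159/407)
o(x(7, -5)) - z(-357) = (609 + (-14*7)**2 + 610*(-14*7)) - 1*159/407 = (609 + (-98)**2 + 610*(-98)) - 159/407 = (609 + 9604 - 59780) - 159/407 = -49567 - 159/407 = -20173928/407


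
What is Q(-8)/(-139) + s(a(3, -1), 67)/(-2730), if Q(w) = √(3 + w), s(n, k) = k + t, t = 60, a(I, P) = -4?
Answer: -127/2730 - I*√5/139 ≈ -0.04652 - 0.016087*I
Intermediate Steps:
s(n, k) = 60 + k (s(n, k) = k + 60 = 60 + k)
Q(-8)/(-139) + s(a(3, -1), 67)/(-2730) = √(3 - 8)/(-139) + (60 + 67)/(-2730) = √(-5)*(-1/139) + 127*(-1/2730) = (I*√5)*(-1/139) - 127/2730 = -I*√5/139 - 127/2730 = -127/2730 - I*√5/139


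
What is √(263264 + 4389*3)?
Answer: √276431 ≈ 525.77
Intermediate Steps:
√(263264 + 4389*3) = √(263264 + 13167) = √276431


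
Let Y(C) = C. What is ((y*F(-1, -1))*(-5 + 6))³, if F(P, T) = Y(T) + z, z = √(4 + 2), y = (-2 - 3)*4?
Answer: 152000 - 72000*√6 ≈ -24363.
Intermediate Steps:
y = -20 (y = -5*4 = -20)
z = √6 ≈ 2.4495
F(P, T) = T + √6
((y*F(-1, -1))*(-5 + 6))³ = ((-20*(-1 + √6))*(-5 + 6))³ = ((20 - 20*√6)*1)³ = (20 - 20*√6)³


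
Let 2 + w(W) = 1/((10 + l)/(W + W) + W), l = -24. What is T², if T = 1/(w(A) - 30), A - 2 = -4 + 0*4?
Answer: 9/8836 ≈ 0.0010186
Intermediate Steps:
A = -2 (A = 2 + (-4 + 0*4) = 2 + (-4 + 0) = 2 - 4 = -2)
w(W) = -2 + 1/(W - 7/W) (w(W) = -2 + 1/((10 - 24)/(W + W) + W) = -2 + 1/(-14*1/(2*W) + W) = -2 + 1/(-7/W + W) = -2 + 1/(W - 7/W))
T = -3/94 (T = 1/((14 - 2 - 2*(-2)²)/(-7 + (-2)²) - 30) = 1/((14 - 2 - 2*4)/(-7 + 4) - 30) = 1/((14 - 2 - 8)/(-3) - 30) = 1/(-⅓*4 - 30) = 1/(-4/3 - 30) = 1/(-94/3) = -3/94 ≈ -0.031915)
T² = (-3/94)² = 9/8836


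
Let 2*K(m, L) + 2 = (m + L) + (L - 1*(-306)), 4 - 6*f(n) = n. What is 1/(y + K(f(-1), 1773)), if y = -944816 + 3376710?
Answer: 12/29205833 ≈ 4.1088e-7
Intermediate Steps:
f(n) = ⅔ - n/6
y = 2431894
K(m, L) = 152 + L + m/2 (K(m, L) = -1 + ((m + L) + (L - 1*(-306)))/2 = -1 + ((L + m) + (L + 306))/2 = -1 + ((L + m) + (306 + L))/2 = -1 + (306 + m + 2*L)/2 = -1 + (153 + L + m/2) = 152 + L + m/2)
1/(y + K(f(-1), 1773)) = 1/(2431894 + (152 + 1773 + (⅔ - ⅙*(-1))/2)) = 1/(2431894 + (152 + 1773 + (⅔ + ⅙)/2)) = 1/(2431894 + (152 + 1773 + (½)*(⅚))) = 1/(2431894 + (152 + 1773 + 5/12)) = 1/(2431894 + 23105/12) = 1/(29205833/12) = 12/29205833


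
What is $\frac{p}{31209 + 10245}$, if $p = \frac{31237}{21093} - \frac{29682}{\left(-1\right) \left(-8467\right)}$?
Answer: $- \frac{361598747}{7403453542674} \approx -4.8842 \cdot 10^{-5}$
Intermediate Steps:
$p = - \frac{361598747}{178594431}$ ($p = 31237 \cdot \frac{1}{21093} - \frac{29682}{8467} = \frac{31237}{21093} - \frac{29682}{8467} = - \frac{361598747}{178594431} \approx -2.0247$)
$\frac{p}{31209 + 10245} = - \frac{361598747}{178594431 \left(31209 + 10245\right)} = - \frac{361598747}{178594431 \cdot 41454} = \left(- \frac{361598747}{178594431}\right) \frac{1}{41454} = - \frac{361598747}{7403453542674}$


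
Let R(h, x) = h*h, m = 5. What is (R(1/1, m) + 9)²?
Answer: 100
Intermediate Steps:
R(h, x) = h²
(R(1/1, m) + 9)² = ((1/1)² + 9)² = (1² + 9)² = (1 + 9)² = 10² = 100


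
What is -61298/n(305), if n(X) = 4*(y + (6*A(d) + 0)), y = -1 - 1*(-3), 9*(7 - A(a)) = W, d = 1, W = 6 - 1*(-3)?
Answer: -30649/76 ≈ -403.28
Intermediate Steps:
W = 9 (W = 6 + 3 = 9)
A(a) = 6 (A(a) = 7 - 1/9*9 = 7 - 1 = 6)
y = 2 (y = -1 + 3 = 2)
n(X) = 152 (n(X) = 4*(2 + (6*6 + 0)) = 4*(2 + (36 + 0)) = 4*(2 + 36) = 4*38 = 152)
-61298/n(305) = -61298/152 = -61298*1/152 = -30649/76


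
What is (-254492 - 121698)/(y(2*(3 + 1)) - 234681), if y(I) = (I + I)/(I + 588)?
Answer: 11210462/6993493 ≈ 1.6030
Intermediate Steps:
y(I) = 2*I/(588 + I) (y(I) = (2*I)/(588 + I) = 2*I/(588 + I))
(-254492 - 121698)/(y(2*(3 + 1)) - 234681) = (-254492 - 121698)/(2*(2*(3 + 1))/(588 + 2*(3 + 1)) - 234681) = -376190/(2*(2*4)/(588 + 2*4) - 234681) = -376190/(2*8/(588 + 8) - 234681) = -376190/(2*8/596 - 234681) = -376190/(2*8*(1/596) - 234681) = -376190/(4/149 - 234681) = -376190/(-34967465/149) = -376190*(-149/34967465) = 11210462/6993493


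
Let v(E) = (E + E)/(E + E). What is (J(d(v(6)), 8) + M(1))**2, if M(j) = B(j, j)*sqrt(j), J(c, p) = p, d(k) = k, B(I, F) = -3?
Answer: 25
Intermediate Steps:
v(E) = 1 (v(E) = (2*E)/((2*E)) = (2*E)*(1/(2*E)) = 1)
M(j) = -3*sqrt(j)
(J(d(v(6)), 8) + M(1))**2 = (8 - 3*sqrt(1))**2 = (8 - 3*1)**2 = (8 - 3)**2 = 5**2 = 25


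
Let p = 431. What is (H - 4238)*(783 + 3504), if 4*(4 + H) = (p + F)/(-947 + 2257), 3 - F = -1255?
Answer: -95284538217/5240 ≈ -1.8184e+7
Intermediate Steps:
F = 1258 (F = 3 - 1*(-1255) = 3 + 1255 = 1258)
H = -19271/5240 (H = -4 + ((431 + 1258)/(-947 + 2257))/4 = -4 + (1689/1310)/4 = -4 + (1689*(1/1310))/4 = -4 + (1/4)*(1689/1310) = -4 + 1689/5240 = -19271/5240 ≈ -3.6777)
(H - 4238)*(783 + 3504) = (-19271/5240 - 4238)*(783 + 3504) = -22226391/5240*4287 = -95284538217/5240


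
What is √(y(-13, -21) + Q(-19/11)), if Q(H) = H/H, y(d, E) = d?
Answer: 2*I*√3 ≈ 3.4641*I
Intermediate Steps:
Q(H) = 1
√(y(-13, -21) + Q(-19/11)) = √(-13 + 1) = √(-12) = 2*I*√3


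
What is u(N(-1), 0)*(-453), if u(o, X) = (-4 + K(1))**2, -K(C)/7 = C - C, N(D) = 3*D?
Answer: -7248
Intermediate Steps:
K(C) = 0 (K(C) = -7*(C - C) = -7*0 = 0)
u(o, X) = 16 (u(o, X) = (-4 + 0)**2 = (-4)**2 = 16)
u(N(-1), 0)*(-453) = 16*(-453) = -7248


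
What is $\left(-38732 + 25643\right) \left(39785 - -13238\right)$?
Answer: $-694018047$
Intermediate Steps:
$\left(-38732 + 25643\right) \left(39785 - -13238\right) = - 13089 \left(39785 + \left(-320 + 13558\right)\right) = - 13089 \left(39785 + 13238\right) = \left(-13089\right) 53023 = -694018047$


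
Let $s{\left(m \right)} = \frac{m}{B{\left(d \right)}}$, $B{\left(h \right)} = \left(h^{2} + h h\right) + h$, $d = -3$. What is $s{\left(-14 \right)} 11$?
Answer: $- \frac{154}{15} \approx -10.267$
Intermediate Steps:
$B{\left(h \right)} = h + 2 h^{2}$ ($B{\left(h \right)} = \left(h^{2} + h^{2}\right) + h = 2 h^{2} + h = h + 2 h^{2}$)
$s{\left(m \right)} = \frac{m}{15}$ ($s{\left(m \right)} = \frac{m}{\left(-3\right) \left(1 + 2 \left(-3\right)\right)} = \frac{m}{\left(-3\right) \left(1 - 6\right)} = \frac{m}{\left(-3\right) \left(-5\right)} = \frac{m}{15}$)
$s{\left(-14 \right)} 11 = \frac{1}{15} \left(-14\right) 11 = \left(- \frac{14}{15}\right) 11 = - \frac{154}{15}$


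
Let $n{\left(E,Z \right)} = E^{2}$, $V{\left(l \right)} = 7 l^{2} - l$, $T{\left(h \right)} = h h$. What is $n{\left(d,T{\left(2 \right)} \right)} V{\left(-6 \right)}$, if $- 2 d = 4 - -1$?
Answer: $\frac{3225}{2} \approx 1612.5$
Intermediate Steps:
$T{\left(h \right)} = h^{2}$
$V{\left(l \right)} = - l + 7 l^{2}$
$d = - \frac{5}{2}$ ($d = - \frac{4 - -1}{2} = - \frac{4 + 1}{2} = \left(- \frac{1}{2}\right) 5 = - \frac{5}{2} \approx -2.5$)
$n{\left(d,T{\left(2 \right)} \right)} V{\left(-6 \right)} = \left(- \frac{5}{2}\right)^{2} \left(- 6 \left(-1 + 7 \left(-6\right)\right)\right) = \frac{25 \left(- 6 \left(-1 - 42\right)\right)}{4} = \frac{25 \left(\left(-6\right) \left(-43\right)\right)}{4} = \frac{25}{4} \cdot 258 = \frac{3225}{2}$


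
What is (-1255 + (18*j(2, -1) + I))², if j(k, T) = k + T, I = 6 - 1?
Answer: 1517824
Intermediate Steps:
I = 5
j(k, T) = T + k
(-1255 + (18*j(2, -1) + I))² = (-1255 + (18*(-1 + 2) + 5))² = (-1255 + (18*1 + 5))² = (-1255 + (18 + 5))² = (-1255 + 23)² = (-1232)² = 1517824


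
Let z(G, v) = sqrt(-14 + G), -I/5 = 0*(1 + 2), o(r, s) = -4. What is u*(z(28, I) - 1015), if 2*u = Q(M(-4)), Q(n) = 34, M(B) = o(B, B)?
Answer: -17255 + 17*sqrt(14) ≈ -17191.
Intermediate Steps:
M(B) = -4
I = 0 (I = -0*(1 + 2) = -0*3 = -5*0 = 0)
u = 17 (u = (1/2)*34 = 17)
u*(z(28, I) - 1015) = 17*(sqrt(-14 + 28) - 1015) = 17*(sqrt(14) - 1015) = 17*(-1015 + sqrt(14)) = -17255 + 17*sqrt(14)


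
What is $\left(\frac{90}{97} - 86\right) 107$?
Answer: $- \frac{882964}{97} \approx -9102.7$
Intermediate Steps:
$\left(\frac{90}{97} - 86\right) 107 = \left(- \frac{8252}{97}\right) 107 = - \frac{882964}{97}$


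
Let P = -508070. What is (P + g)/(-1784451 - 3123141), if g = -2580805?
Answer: 1029625/1635864 ≈ 0.62941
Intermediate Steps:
(P + g)/(-1784451 - 3123141) = (-508070 - 2580805)/(-1784451 - 3123141) = -3088875/(-4907592) = -3088875*(-1/4907592) = 1029625/1635864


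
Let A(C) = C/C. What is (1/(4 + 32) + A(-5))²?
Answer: 1369/1296 ≈ 1.0563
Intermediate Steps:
A(C) = 1
(1/(4 + 32) + A(-5))² = (1/(4 + 32) + 1)² = (1/36 + 1)² = (37/36)² = 1369/1296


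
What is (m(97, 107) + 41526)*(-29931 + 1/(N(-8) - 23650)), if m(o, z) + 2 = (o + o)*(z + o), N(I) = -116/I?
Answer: -114745819373300/47271 ≈ -2.4274e+9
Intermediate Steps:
m(o, z) = -2 + 2*o*(o + z) (m(o, z) = -2 + (o + o)*(z + o) = -2 + (2*o)*(o + z) = -2 + 2*o*(o + z))
(m(97, 107) + 41526)*(-29931 + 1/(N(-8) - 23650)) = ((-2 + 2*97² + 2*97*107) + 41526)*(-29931 + 1/(-116/(-8) - 23650)) = ((-2 + 2*9409 + 20758) + 41526)*(-29931 + 1/(-116*(-⅛) - 23650)) = ((-2 + 18818 + 20758) + 41526)*(-29931 + 1/(29/2 - 23650)) = (39574 + 41526)*(-29931 + 1/(-47271/2)) = 81100*(-29931 - 2/47271) = 81100*(-1414868303/47271) = -114745819373300/47271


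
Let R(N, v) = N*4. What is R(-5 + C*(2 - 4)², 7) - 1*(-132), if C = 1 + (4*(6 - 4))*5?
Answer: 768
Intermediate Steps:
C = 41 (C = 1 + (4*2)*5 = 1 + 8*5 = 1 + 40 = 41)
R(N, v) = 4*N
R(-5 + C*(2 - 4)², 7) - 1*(-132) = 4*(-5 + 41*(2 - 4)²) - 1*(-132) = 4*(-5 + 41*(-2)²) + 132 = 4*(-5 + 41*4) + 132 = 4*(-5 + 164) + 132 = 4*159 + 132 = 636 + 132 = 768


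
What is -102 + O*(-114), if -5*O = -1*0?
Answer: -102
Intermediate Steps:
O = 0 (O = -(-1)*0/5 = -1/5*0 = 0)
-102 + O*(-114) = -102 + 0*(-114) = -102 + 0 = -102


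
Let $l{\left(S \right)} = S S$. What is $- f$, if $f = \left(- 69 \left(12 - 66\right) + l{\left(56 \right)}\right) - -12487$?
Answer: $-19349$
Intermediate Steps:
$l{\left(S \right)} = S^{2}$
$f = 19349$ ($f = \left(- 69 \left(12 - 66\right) + 56^{2}\right) - -12487 = \left(\left(-69\right) \left(-54\right) + 3136\right) + 12487 = \left(3726 + 3136\right) + 12487 = 6862 + 12487 = 19349$)
$- f = \left(-1\right) 19349 = -19349$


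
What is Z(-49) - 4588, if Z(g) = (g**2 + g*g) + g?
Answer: 165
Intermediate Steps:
Z(g) = g + 2*g**2 (Z(g) = (g**2 + g**2) + g = 2*g**2 + g = g + 2*g**2)
Z(-49) - 4588 = -49*(1 + 2*(-49)) - 4588 = -49*(1 - 98) - 4588 = -49*(-97) - 4588 = 4753 - 4588 = 165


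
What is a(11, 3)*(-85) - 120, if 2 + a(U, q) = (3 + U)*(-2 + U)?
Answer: -10660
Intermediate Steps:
a(U, q) = -2 + (-2 + U)*(3 + U) (a(U, q) = -2 + (3 + U)*(-2 + U) = -2 + (-2 + U)*(3 + U))
a(11, 3)*(-85) - 120 = (-8 + 11 + 11²)*(-85) - 120 = (-8 + 11 + 121)*(-85) - 120 = 124*(-85) - 120 = -10540 - 120 = -10660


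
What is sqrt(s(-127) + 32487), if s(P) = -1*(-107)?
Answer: sqrt(32594) ≈ 180.54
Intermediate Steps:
s(P) = 107
sqrt(s(-127) + 32487) = sqrt(107 + 32487) = sqrt(32594)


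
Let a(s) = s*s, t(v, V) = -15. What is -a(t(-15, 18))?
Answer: -225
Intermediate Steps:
a(s) = s²
-a(t(-15, 18)) = -1*(-15)² = -1*225 = -225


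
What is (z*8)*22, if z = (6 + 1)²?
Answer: 8624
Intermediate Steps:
z = 49 (z = 7² = 49)
(z*8)*22 = (49*8)*22 = 392*22 = 8624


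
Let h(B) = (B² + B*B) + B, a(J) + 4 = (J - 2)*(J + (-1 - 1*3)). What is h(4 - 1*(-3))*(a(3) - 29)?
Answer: -3570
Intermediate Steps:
a(J) = -4 + (-4 + J)*(-2 + J) (a(J) = -4 + (J - 2)*(J + (-1 - 1*3)) = -4 + (-2 + J)*(J + (-1 - 3)) = -4 + (-2 + J)*(J - 4) = -4 + (-2 + J)*(-4 + J) = -4 + (-4 + J)*(-2 + J))
h(B) = B + 2*B² (h(B) = (B² + B²) + B = 2*B² + B = B + 2*B²)
h(4 - 1*(-3))*(a(3) - 29) = ((4 - 1*(-3))*(1 + 2*(4 - 1*(-3))))*((4 + 3² - 6*3) - 29) = ((4 + 3)*(1 + 2*(4 + 3)))*((4 + 9 - 18) - 29) = (7*(1 + 2*7))*(-5 - 29) = (7*(1 + 14))*(-34) = (7*15)*(-34) = 105*(-34) = -3570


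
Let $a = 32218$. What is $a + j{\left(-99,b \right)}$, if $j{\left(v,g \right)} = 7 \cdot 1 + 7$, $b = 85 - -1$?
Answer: $32232$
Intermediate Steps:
$b = 86$ ($b = 85 + 1 = 86$)
$j{\left(v,g \right)} = 14$ ($j{\left(v,g \right)} = 7 + 7 = 14$)
$a + j{\left(-99,b \right)} = 32218 + 14 = 32232$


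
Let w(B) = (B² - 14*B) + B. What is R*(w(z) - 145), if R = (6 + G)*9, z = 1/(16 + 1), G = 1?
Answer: -2653875/289 ≈ -9183.0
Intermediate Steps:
z = 1/17 ≈ 0.058824
w(B) = B² - 13*B
R = 63 (R = (6 + 1)*9 = 7*9 = 63)
R*(w(z) - 145) = 63*((-13 + 1/17)/17 - 145) = 63*((1/17)*(-220/17) - 145) = 63*(-220/289 - 145) = 63*(-42125/289) = -2653875/289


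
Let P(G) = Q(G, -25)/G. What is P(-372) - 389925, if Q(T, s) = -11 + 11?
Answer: -389925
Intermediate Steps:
Q(T, s) = 0
P(G) = 0 (P(G) = 0/G = 0)
P(-372) - 389925 = 0 - 389925 = -389925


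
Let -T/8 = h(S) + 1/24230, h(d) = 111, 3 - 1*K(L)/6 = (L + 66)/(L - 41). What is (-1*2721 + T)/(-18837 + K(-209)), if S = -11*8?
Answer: 1093075975/5700844092 ≈ 0.19174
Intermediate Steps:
S = -88
K(L) = 18 - 6*(66 + L)/(-41 + L) (K(L) = 18 - 6*(L + 66)/(L - 41) = 18 - 6*(66 + L)/(-41 + L))
T = -10758124/12115 (T = -8*(111 + 1/24230) = -8*2689531/24230 = -10758124/12115 ≈ -888.00)
(-1*2721 + T)/(-18837 + K(-209)) = (-1*2721 - 10758124/12115)/(-18837 + 6*(-189 + 2*(-209))/(-41 - 209)) = (-2721 - 10758124/12115)/(-18837 + 6*(-189 - 418)/(-250)) = -43723039/(12115*(-18837 + 6*(-1/250)*(-607))) = -43723039/(12115*(-18837 + 1821/125)) = -43723039/(12115*(-2352804/125)) = -43723039/12115*(-125/2352804) = 1093075975/5700844092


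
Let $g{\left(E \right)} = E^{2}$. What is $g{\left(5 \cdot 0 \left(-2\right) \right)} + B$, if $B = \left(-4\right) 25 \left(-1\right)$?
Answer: $100$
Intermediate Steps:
$B = 100$ ($B = \left(-100\right) \left(-1\right) = 100$)
$g{\left(5 \cdot 0 \left(-2\right) \right)} + B = \left(5 \cdot 0 \left(-2\right)\right)^{2} + 100 = \left(0 \left(-2\right)\right)^{2} + 100 = 0^{2} + 100 = 0 + 100 = 100$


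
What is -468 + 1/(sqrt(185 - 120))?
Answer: -468 + sqrt(65)/65 ≈ -467.88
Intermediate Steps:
-468 + 1/(sqrt(185 - 120)) = -468 + 1/(sqrt(65)) = -468 + sqrt(65)/65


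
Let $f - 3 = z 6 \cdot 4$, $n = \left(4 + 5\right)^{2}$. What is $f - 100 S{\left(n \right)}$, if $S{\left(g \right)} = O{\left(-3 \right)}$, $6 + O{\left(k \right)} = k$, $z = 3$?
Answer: $975$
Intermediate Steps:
$n = 81$ ($n = 9^{2} = 81$)
$O{\left(k \right)} = -6 + k$
$S{\left(g \right)} = -9$ ($S{\left(g \right)} = -6 - 3 = -9$)
$f = 75$ ($f = 3 + 3 \cdot 6 \cdot 4 = 3 + 18 \cdot 4 = 3 + 72 = 75$)
$f - 100 S{\left(n \right)} = 75 - -900 = 75 + 900 = 975$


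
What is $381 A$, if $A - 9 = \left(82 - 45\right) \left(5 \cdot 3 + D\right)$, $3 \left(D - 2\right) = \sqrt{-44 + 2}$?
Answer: $243078 + 4699 i \sqrt{42} \approx 2.4308 \cdot 10^{5} + 30453.0 i$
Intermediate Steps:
$D = 2 + \frac{i \sqrt{42}}{3}$ ($D = 2 + \frac{\sqrt{-44 + 2}}{3} = 2 + \frac{\sqrt{-42}}{3} = 2 + \frac{i \sqrt{42}}{3} \approx 2.0 + 2.1602 i$)
$A = 638 + \frac{37 i \sqrt{42}}{3}$ ($A = 9 + \left(82 - 45\right) \left(5 \cdot 3 + \left(2 + \frac{i \sqrt{42}}{3}\right)\right) = 9 + 37 \left(15 + \left(2 + \frac{i \sqrt{42}}{3}\right)\right) = 9 + 37 \left(17 + \frac{i \sqrt{42}}{3}\right) = 9 + \left(629 + \frac{37 i \sqrt{42}}{3}\right) = 638 + \frac{37 i \sqrt{42}}{3} \approx 638.0 + 79.929 i$)
$381 A = 381 \left(638 + \frac{37 i \sqrt{42}}{3}\right) = 243078 + 4699 i \sqrt{42}$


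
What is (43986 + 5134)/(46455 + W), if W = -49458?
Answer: -49120/3003 ≈ -16.357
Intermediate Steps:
(43986 + 5134)/(46455 + W) = (43986 + 5134)/(46455 - 49458) = 49120/(-3003) = 49120*(-1/3003) = -49120/3003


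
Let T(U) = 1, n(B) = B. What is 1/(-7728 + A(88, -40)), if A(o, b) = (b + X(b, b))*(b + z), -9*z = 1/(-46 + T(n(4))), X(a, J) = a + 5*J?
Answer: 81/281176 ≈ 0.00028808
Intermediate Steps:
z = 1/405 (z = -1/(9*(-46 + 1)) = -⅑/(-45) = -⅑*(-1/45) = 1/405 ≈ 0.0024691)
A(o, b) = 7*b*(1/405 + b) (A(o, b) = (b + (b + 5*b))*(b + 1/405) = (b + 6*b)*(1/405 + b) = (7*b)*(1/405 + b) = 7*b*(1/405 + b))
1/(-7728 + A(88, -40)) = 1/(-7728 + (7/405)*(-40)*(1 + 405*(-40))) = 1/(-7728 + (7/405)*(-40)*(1 - 16200)) = 1/(-7728 + (7/405)*(-40)*(-16199)) = 1/(-7728 + 907144/81) = 1/(281176/81) = 81/281176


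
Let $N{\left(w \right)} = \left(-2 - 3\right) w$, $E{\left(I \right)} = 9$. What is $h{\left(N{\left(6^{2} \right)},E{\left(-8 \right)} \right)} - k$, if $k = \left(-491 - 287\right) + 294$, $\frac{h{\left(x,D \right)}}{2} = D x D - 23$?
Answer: $-28722$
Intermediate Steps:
$N{\left(w \right)} = - 5 w$
$h{\left(x,D \right)} = -46 + 2 x D^{2}$ ($h{\left(x,D \right)} = 2 \left(D x D - 23\right) = 2 \left(x D^{2} - 23\right) = 2 \left(-23 + x D^{2}\right) = -46 + 2 x D^{2}$)
$k = -484$ ($k = -778 + 294 = -484$)
$h{\left(N{\left(6^{2} \right)},E{\left(-8 \right)} \right)} - k = \left(-46 + 2 \left(- 5 \cdot 6^{2}\right) 9^{2}\right) - -484 = \left(-46 + 2 \left(\left(-5\right) 36\right) 81\right) + 484 = \left(-46 + 2 \left(-180\right) 81\right) + 484 = \left(-46 - 29160\right) + 484 = -29206 + 484 = -28722$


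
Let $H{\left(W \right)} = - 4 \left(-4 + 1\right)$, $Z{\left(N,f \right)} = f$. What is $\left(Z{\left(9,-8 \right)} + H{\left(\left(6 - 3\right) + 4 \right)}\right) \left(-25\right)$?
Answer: $-100$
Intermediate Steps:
$H{\left(W \right)} = 12$ ($H{\left(W \right)} = \left(-4\right) \left(-3\right) = 12$)
$\left(Z{\left(9,-8 \right)} + H{\left(\left(6 - 3\right) + 4 \right)}\right) \left(-25\right) = \left(-8 + 12\right) \left(-25\right) = 4 \left(-25\right) = -100$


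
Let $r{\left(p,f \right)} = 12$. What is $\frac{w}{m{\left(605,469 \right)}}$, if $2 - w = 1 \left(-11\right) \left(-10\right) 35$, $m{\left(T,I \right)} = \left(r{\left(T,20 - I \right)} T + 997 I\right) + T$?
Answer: $- \frac{1924}{237729} \approx -0.0080933$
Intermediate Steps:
$m{\left(T,I \right)} = 13 T + 997 I$ ($m{\left(T,I \right)} = \left(12 T + 997 I\right) + T = 13 T + 997 I$)
$w = -3848$ ($w = 2 - 1 \left(-11\right) \left(-10\right) 35 = 2 - \left(-11\right) \left(-10\right) 35 = 2 - 110 \cdot 35 = 2 - 3850 = -3848$)
$\frac{w}{m{\left(605,469 \right)}} = - \frac{3848}{13 \cdot 605 + 997 \cdot 469} = - \frac{3848}{7865 + 467593} = - \frac{3848}{475458} = \left(-3848\right) \frac{1}{475458} = - \frac{1924}{237729}$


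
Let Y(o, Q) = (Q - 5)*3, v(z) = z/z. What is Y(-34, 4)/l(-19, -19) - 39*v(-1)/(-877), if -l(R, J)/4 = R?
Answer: 333/66652 ≈ 0.0049961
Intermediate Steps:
l(R, J) = -4*R
v(z) = 1
Y(o, Q) = -15 + 3*Q (Y(o, Q) = (-5 + Q)*3 = -15 + 3*Q)
Y(-34, 4)/l(-19, -19) - 39*v(-1)/(-877) = (-15 + 3*4)/((-4*(-19))) - 39*1/(-877) = (-15 + 12)/76 - 39*(-1/877) = -3*1/76 + 39/877 = -3/76 + 39/877 = 333/66652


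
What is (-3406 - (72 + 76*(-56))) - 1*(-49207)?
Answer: 49985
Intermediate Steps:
(-3406 - (72 + 76*(-56))) - 1*(-49207) = (-3406 - (72 - 4256)) + 49207 = (-3406 - 1*(-4184)) + 49207 = (-3406 + 4184) + 49207 = 778 + 49207 = 49985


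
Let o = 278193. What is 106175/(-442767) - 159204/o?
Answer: -33342473081/41058226677 ≈ -0.81208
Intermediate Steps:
106175/(-442767) - 159204/o = 106175/(-442767) - 159204/278193 = 106175*(-1/442767) - 159204*1/278193 = -106175/442767 - 53068/92731 = -33342473081/41058226677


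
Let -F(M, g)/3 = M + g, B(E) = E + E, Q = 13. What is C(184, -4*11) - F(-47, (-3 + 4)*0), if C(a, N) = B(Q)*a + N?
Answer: 4599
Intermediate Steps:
B(E) = 2*E
C(a, N) = N + 26*a (C(a, N) = (2*13)*a + N = 26*a + N = N + 26*a)
F(M, g) = -3*M - 3*g (F(M, g) = -3*(M + g) = -3*M - 3*g)
C(184, -4*11) - F(-47, (-3 + 4)*0) = (-4*11 + 26*184) - (-3*(-47) - 3*(-3 + 4)*0) = (-44 + 4784) - (141 - 3*0) = 4740 - (141 - 3*0) = 4740 - (141 + 0) = 4740 - 1*141 = 4740 - 141 = 4599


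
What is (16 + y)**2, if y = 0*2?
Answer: 256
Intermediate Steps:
y = 0
(16 + y)**2 = (16 + 0)**2 = 16**2 = 256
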